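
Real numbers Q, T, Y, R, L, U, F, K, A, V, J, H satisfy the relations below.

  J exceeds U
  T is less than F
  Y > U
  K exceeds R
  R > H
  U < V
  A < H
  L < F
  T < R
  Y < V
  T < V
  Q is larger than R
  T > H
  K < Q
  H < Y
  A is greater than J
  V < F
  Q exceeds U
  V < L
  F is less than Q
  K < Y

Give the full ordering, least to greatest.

Each adjacent pair is fixed by a given relation: U < J; J < A; A < H; H < T; T < R; R < K; K < Y; Y < V; V < L; L < F; F < Q. Chaining them end to end gives the full order.

U < J < A < H < T < R < K < Y < V < L < F < Q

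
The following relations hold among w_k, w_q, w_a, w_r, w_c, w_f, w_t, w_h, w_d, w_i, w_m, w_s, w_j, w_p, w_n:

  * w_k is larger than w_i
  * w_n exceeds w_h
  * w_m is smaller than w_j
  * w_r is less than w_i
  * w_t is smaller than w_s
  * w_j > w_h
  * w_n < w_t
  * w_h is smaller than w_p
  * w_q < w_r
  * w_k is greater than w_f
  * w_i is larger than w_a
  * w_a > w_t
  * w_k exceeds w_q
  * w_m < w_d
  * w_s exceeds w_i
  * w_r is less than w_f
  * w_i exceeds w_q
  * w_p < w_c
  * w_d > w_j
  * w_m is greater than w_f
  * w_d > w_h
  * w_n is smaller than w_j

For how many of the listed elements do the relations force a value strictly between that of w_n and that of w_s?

Chaining upward from w_n reaches: w_t, w_a, w_i, w_j, w_k, w_d.
Chaining downward from w_s reaches: w_q, w_r, w_h, w_t, w_a, w_i.
Strictly between w_n and w_s are those in both lists: w_t, w_a, w_i — 3 elements.

3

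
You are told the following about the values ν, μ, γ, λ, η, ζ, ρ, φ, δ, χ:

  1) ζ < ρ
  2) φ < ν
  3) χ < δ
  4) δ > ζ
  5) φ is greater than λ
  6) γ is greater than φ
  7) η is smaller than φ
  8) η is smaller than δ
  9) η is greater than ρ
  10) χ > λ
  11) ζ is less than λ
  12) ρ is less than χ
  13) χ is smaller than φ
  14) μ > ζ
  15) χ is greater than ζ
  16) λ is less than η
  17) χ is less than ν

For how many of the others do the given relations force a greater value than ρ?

Directly above ρ: η, χ.
One step further: φ, ν, δ (5 so far).
One step further: γ (6 so far).
No other element is forced above ρ by the given relations, so the count is 6.

6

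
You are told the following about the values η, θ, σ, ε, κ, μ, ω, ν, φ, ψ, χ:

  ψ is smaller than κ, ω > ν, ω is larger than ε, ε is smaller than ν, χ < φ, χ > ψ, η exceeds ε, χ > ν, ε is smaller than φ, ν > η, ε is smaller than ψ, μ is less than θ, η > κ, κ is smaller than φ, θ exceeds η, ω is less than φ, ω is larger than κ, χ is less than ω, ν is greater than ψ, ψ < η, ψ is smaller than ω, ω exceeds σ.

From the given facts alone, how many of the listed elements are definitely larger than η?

The elements the relations force above η are ν, χ, ω, θ, φ — no chain reaches any other.
That is 5.

5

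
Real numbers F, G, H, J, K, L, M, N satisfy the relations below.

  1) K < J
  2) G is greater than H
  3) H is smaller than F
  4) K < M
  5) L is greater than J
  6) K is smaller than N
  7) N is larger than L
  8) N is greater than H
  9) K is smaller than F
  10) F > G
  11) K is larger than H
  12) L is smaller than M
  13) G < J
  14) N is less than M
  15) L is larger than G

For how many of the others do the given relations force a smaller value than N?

5

The elements the relations force below N are H, G, K, J, L — no chain reaches any other.
That is 5.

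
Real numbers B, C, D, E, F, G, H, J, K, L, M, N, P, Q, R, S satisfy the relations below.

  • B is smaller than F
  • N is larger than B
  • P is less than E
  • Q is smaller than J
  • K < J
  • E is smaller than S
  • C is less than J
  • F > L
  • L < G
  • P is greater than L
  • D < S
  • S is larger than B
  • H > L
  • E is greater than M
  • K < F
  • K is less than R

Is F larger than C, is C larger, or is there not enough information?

undetermined

Following every chain through C: above C we get J.
F is not reached, and no chain runs the other way from F to C.
So the given relations leave the order of C and F undetermined.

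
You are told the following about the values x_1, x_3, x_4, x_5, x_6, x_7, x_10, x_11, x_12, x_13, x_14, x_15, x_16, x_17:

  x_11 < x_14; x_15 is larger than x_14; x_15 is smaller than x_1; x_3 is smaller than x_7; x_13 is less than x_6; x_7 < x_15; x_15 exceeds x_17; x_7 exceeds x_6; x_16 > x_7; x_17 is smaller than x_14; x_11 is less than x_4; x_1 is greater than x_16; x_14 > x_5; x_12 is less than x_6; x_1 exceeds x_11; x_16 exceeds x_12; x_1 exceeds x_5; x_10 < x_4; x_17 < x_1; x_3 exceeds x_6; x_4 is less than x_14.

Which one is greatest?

Chaining downward from x_1: directly below it, x_11, x_17, x_5, x_16, x_15; then x_12, x_7, x_14; then x_6, x_3, x_4; then x_10, x_13.
That covers every other element, and nothing is given above x_1, so x_1 is the greatest.

x_1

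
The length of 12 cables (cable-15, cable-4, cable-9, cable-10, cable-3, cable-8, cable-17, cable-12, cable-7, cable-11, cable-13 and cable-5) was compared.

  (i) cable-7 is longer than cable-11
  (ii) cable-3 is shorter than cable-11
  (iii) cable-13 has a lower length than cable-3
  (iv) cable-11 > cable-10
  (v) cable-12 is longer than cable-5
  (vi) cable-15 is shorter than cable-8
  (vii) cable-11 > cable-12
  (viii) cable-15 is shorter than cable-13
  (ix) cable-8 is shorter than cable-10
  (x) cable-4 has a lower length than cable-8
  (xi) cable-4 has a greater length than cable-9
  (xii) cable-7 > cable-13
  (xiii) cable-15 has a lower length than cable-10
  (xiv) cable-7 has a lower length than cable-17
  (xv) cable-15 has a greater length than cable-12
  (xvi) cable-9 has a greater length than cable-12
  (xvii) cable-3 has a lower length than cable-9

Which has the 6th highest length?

Piecing the relations together gives one ordering: cable-5 < cable-12 < cable-15 < cable-13 < cable-3 < cable-9 < cable-4 < cable-8 < cable-10 < cable-11 < cable-7 < cable-17.
The 6th largest is cable-4.

cable-4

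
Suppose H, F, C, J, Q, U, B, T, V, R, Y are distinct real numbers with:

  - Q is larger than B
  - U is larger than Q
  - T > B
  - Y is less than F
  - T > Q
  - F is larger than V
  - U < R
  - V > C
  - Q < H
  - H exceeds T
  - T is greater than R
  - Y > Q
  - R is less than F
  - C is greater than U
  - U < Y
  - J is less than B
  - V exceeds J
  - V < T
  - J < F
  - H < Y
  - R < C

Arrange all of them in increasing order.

J < B < Q < U < R < C < V < T < H < Y < F

Each adjacent pair is fixed by a given relation: J < B; B < Q; Q < U; U < R; R < C; C < V; V < T; T < H; H < Y; Y < F. Chaining them end to end gives the full order.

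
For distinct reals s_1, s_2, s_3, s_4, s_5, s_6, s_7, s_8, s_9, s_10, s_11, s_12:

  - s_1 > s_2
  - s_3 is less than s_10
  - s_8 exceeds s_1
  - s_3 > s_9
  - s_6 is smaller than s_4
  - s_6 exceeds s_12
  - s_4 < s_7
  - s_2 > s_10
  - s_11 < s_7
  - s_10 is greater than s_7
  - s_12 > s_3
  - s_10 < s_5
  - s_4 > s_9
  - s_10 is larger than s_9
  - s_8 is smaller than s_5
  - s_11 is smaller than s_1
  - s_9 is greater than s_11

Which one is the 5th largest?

s_10

Chaining the given pairs: s_11 < s_9 < s_3 < s_12 < s_6 < s_4 < s_7 < s_10 < s_2 < s_1 < s_8 < s_5.
The 5th largest is s_10.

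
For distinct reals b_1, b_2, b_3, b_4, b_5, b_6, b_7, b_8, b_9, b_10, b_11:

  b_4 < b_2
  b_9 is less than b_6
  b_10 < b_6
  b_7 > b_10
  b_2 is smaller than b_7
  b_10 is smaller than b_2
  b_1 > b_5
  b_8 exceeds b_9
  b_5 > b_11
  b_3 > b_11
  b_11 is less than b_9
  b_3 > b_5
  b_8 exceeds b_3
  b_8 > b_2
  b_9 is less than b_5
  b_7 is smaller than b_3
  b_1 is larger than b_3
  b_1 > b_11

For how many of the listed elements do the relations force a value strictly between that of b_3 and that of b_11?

2

The relations place b_11 below b_3. An element lies strictly between them when it is forced above b_11 and also forced below b_3.
Above b_11: {b_9, b_5, b_1, b_8, b_6}. Below b_3: {b_4, b_9, b_5, b_10, b_2, b_7}.
Intersection: {b_9, b_5} — 2.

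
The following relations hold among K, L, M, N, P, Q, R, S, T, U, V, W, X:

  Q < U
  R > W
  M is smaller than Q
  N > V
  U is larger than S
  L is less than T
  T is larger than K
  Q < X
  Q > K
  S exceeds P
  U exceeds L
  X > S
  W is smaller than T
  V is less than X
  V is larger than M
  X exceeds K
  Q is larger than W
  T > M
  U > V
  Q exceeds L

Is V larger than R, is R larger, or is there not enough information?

Following every chain through V: above V we get X, U, N; below V we get M.
R is not reached, and no chain runs the other way from R to V.
So the given relations leave the order of V and R undetermined.

undetermined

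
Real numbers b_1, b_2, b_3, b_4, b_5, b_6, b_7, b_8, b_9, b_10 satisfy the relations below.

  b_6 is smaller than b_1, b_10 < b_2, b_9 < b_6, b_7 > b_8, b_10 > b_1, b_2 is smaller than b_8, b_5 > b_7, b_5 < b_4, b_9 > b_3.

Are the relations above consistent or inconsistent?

Every relation is compatible with b_3 < b_9 < b_6 < b_1 < b_10 < b_2 < b_8 < b_7 < b_5 < b_4; the set is consistent.

consistent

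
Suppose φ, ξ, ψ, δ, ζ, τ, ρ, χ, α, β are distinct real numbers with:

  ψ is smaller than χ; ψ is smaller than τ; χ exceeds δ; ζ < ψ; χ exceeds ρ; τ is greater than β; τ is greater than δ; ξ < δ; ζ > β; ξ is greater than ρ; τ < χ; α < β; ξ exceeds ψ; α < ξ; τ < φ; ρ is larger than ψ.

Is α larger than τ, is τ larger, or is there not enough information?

τ

α < β and β < ζ give α < ζ.
With ζ < ψ: α < β < ζ < ψ.
Then ψ < ρ extends the chain to ρ.
With ρ < ξ: α < β < ζ < ψ < ρ < ξ.
With ξ < δ: α < β < ζ < ψ < ρ < ξ < δ.
With δ < τ: α < β < ζ < ψ < ρ < ξ < δ < τ.
So τ is larger.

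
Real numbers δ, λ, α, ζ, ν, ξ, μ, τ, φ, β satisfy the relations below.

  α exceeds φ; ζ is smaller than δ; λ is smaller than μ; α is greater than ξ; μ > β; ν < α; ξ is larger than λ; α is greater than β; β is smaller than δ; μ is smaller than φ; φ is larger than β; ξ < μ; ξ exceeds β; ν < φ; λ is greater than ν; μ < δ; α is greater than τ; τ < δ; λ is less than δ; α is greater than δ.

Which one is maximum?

ν is not greatest since ν < λ; τ is not greatest since τ < α; λ is not greatest since λ < ξ; ζ is not greatest since ζ < δ; β is not greatest since β < α; ξ is not greatest since ξ < μ; μ is not greatest since μ < δ; φ is not greatest since φ < α; δ is not greatest since δ < α.
Only α has nothing above it, so α is the maximum.

α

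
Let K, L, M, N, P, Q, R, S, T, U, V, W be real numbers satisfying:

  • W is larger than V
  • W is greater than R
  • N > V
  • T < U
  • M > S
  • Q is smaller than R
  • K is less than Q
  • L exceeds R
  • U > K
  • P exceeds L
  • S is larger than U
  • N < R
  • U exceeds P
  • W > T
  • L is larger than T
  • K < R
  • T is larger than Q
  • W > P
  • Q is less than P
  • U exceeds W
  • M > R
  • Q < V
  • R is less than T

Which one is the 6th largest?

L

Piecing the relations together gives one ordering: K < Q < V < N < R < T < L < P < W < U < S < M.
Counting 6 from the largest end gives L.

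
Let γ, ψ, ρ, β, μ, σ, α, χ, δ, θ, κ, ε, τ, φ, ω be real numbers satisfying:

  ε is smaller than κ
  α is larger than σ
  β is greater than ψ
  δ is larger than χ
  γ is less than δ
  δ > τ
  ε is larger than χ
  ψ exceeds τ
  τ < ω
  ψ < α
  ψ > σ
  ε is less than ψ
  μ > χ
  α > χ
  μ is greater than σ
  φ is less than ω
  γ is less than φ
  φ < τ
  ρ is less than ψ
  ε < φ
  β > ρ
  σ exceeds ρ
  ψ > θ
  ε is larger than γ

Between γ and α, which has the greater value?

α

γ < ε and ε < φ give γ < φ.
Then φ < τ extends the chain to τ.
With τ < ψ: γ < ε < φ < τ < ψ.
With ψ < α: γ < ε < φ < τ < ψ < α.
So γ < α; α is the larger of the two.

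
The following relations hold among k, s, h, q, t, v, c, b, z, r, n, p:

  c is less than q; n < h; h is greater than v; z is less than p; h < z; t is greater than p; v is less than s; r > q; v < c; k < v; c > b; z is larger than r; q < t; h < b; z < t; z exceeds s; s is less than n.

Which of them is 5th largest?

q

The consecutive relations fix a unique order: k < v < s < n < h < b < c < q < r < z < p < t.
The 5th largest is q.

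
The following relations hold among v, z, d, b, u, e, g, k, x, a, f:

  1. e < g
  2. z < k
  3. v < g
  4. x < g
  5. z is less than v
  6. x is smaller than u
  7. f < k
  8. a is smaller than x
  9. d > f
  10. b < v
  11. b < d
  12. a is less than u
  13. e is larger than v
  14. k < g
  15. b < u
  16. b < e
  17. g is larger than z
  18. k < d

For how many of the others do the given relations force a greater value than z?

5

The elements the relations force above z are k, v, d, e, g — no chain reaches any other.
That is 5.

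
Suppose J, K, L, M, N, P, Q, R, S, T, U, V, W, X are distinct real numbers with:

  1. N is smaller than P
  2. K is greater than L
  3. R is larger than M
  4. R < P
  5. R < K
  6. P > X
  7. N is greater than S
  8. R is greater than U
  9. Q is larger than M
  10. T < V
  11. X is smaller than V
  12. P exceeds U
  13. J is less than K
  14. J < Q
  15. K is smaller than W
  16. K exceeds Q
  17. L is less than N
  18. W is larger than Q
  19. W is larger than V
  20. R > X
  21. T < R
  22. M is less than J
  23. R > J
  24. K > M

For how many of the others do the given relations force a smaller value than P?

9

From P the given relations immediately reach X, U, N, R.
From those, T, L, M, S, J — 9 in total.
No other element is forced below P by the given relations, so the count is 9.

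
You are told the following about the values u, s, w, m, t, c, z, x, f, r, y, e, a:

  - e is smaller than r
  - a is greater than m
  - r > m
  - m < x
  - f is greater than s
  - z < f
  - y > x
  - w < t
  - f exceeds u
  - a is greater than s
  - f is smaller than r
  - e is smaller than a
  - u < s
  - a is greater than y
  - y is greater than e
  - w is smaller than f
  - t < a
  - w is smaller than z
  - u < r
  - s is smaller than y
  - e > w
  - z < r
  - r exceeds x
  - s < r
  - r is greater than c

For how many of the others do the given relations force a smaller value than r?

Directly below r: u, m, s, x, c, z, f, e.
One step further: w (9 so far).
Nothing else is reachable below r; 9 in all.

9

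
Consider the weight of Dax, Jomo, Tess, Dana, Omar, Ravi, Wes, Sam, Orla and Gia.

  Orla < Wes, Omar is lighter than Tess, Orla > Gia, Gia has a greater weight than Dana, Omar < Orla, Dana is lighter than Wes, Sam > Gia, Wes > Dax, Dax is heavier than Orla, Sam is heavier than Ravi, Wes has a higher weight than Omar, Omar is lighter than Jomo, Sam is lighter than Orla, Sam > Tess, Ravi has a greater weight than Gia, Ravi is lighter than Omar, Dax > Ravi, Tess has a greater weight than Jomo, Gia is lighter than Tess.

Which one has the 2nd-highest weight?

Dax

The consecutive relations fix a unique order: Dana < Gia < Ravi < Omar < Jomo < Tess < Sam < Orla < Dax < Wes.
Counting 2 from the largest end gives Dax.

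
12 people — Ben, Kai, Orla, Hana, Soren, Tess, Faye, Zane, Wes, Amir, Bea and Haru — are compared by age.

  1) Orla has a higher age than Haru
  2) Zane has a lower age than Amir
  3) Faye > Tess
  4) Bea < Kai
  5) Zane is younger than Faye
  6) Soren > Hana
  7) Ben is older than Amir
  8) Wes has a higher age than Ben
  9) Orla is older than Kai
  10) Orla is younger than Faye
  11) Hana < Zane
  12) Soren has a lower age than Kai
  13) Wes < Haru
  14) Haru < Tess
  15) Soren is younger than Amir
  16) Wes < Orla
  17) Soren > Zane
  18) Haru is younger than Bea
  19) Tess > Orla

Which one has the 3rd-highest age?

Orla

Piecing the relations together gives one ordering: Hana < Zane < Soren < Amir < Ben < Wes < Haru < Bea < Kai < Orla < Tess < Faye.
The 3rd largest is Orla.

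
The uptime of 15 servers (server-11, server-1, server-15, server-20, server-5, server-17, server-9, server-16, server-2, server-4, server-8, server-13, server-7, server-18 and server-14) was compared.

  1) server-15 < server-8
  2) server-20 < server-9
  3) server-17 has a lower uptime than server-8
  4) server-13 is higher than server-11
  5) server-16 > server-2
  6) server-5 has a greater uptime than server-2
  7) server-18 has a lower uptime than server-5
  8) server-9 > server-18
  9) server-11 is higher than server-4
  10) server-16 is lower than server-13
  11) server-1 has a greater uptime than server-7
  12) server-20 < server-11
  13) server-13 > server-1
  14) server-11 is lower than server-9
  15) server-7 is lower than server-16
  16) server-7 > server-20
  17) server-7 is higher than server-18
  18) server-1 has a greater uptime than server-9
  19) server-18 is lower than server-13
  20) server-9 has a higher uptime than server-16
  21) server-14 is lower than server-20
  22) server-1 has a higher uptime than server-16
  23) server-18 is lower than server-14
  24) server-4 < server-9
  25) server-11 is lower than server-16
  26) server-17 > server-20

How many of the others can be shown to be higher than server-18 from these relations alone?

11

Directly above server-18: server-14, server-7, server-9, server-5, server-13.
One step further: server-20, server-16, server-1 (8 so far).
One step further: server-17, server-11 (10 so far).
One step further: server-8 (11 so far).
Nothing else is reachable above server-18; 11 in all.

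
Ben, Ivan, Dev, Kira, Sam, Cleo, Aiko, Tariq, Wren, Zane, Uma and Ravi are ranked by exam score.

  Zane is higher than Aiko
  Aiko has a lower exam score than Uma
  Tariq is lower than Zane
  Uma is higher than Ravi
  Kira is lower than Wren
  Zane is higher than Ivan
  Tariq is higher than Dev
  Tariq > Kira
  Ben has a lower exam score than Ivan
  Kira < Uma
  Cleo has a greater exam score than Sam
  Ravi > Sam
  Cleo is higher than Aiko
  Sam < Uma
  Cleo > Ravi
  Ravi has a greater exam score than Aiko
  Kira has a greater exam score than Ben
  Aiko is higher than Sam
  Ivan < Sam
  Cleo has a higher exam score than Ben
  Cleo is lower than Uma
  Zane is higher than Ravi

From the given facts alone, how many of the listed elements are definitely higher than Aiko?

4

Directly above Aiko: Ravi, Cleo, Uma, Zane.
Nothing else is reachable above Aiko; 4 in all.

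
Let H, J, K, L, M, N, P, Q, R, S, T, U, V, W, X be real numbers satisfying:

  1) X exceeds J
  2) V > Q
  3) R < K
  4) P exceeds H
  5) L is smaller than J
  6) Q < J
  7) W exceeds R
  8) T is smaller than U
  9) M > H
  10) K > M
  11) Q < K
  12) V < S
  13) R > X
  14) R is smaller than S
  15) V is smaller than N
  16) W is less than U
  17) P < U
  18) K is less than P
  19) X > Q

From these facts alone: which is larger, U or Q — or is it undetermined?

U

Q < J and J < X give Q < X.
With X < R: Q < J < X < R.
Then R < K extends the chain to K.
Then K < P extends the chain to P.
With P < U: Q < J < X < R < K < P < U.
So U is larger.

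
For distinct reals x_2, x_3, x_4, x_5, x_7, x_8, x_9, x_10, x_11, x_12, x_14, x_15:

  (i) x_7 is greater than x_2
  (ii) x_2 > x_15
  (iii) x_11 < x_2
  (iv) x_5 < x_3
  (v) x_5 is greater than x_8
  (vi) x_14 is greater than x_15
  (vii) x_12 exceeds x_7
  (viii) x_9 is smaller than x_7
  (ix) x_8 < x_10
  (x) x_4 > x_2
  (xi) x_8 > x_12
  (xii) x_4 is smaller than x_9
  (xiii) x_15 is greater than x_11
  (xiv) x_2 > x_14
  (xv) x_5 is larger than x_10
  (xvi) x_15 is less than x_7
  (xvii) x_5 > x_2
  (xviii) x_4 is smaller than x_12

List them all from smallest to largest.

Each adjacent pair is fixed by a given relation: x_11 < x_15; x_15 < x_14; x_14 < x_2; x_2 < x_4; x_4 < x_9; x_9 < x_7; x_7 < x_12; x_12 < x_8; x_8 < x_10; x_10 < x_5; x_5 < x_3. Chaining them end to end gives the full order.

x_11 < x_15 < x_14 < x_2 < x_4 < x_9 < x_7 < x_12 < x_8 < x_10 < x_5 < x_3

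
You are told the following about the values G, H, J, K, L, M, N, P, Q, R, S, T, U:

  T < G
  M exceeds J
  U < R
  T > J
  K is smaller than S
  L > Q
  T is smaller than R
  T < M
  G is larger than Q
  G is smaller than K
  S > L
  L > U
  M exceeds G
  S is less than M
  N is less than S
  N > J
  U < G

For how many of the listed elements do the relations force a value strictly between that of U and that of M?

4

Chaining upward from U reaches: L, G, K, S, R.
Chaining downward from M reaches: Q, L, J, T, G, K, N, S.
Strictly between U and M are those in both lists: L, G, K, S — 4 elements.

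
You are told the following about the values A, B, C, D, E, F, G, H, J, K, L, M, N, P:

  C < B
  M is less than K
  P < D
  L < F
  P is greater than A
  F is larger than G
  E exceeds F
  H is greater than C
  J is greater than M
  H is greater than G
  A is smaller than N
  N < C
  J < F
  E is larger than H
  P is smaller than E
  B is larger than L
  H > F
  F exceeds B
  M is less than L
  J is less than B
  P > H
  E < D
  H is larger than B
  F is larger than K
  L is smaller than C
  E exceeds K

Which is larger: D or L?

D

L < C and C < B give L < B.
With B < F: L < C < B < F.
Then F < H extends the chain to H.
With H < P: L < C < B < F < H < P.
Then P < E extends the chain to E.
With E < D: L < C < B < F < H < P < E < D.
So L < D; D is the larger of the two.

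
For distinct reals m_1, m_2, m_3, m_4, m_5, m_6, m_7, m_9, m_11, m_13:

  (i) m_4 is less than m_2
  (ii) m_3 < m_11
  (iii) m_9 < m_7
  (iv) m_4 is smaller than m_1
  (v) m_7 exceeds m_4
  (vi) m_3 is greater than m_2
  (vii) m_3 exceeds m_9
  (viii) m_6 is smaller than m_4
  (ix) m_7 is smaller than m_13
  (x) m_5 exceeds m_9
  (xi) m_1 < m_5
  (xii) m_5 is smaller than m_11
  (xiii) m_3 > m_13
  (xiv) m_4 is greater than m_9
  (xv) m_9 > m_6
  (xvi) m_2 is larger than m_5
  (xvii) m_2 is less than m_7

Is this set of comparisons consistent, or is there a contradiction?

Every relation is compatible with m_6 < m_9 < m_4 < m_1 < m_5 < m_2 < m_7 < m_13 < m_3 < m_11; the set is consistent.

consistent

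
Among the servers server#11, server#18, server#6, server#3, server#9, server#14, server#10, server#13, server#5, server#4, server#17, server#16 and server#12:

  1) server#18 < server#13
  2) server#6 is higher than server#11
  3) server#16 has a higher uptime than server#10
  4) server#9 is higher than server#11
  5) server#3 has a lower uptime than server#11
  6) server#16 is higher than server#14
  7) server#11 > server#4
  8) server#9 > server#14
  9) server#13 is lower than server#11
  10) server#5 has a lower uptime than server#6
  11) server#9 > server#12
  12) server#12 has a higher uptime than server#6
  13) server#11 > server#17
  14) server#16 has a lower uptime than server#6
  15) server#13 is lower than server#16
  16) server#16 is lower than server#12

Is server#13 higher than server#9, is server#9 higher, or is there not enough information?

server#9

server#13 < server#16 and server#16 < server#6 give server#13 < server#6.
With server#6 < server#12: server#13 < server#16 < server#6 < server#12.
With server#12 < server#9: server#13 < server#16 < server#6 < server#12 < server#9.
So server#9 is higher.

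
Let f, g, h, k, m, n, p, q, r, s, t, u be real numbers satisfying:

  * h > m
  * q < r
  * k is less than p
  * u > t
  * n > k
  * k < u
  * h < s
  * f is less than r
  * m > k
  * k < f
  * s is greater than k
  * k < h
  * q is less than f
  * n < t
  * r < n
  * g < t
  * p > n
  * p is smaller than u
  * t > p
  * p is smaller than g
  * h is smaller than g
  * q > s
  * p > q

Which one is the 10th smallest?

The consecutive relations fix a unique order: k < m < h < s < q < f < r < n < p < g < t < u.
The 10th smallest is g.

g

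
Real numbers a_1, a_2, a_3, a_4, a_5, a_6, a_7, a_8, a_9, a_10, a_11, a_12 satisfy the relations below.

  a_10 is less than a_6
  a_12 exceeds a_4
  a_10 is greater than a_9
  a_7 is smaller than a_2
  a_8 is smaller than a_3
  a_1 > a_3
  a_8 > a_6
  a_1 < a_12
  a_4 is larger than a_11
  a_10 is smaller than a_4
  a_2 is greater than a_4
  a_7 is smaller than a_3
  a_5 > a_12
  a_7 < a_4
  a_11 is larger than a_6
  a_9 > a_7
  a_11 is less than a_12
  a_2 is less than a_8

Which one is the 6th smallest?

Piecing the relations together gives one ordering: a_7 < a_9 < a_10 < a_6 < a_11 < a_4 < a_2 < a_8 < a_3 < a_1 < a_12 < a_5.
The 6th smallest is a_4.

a_4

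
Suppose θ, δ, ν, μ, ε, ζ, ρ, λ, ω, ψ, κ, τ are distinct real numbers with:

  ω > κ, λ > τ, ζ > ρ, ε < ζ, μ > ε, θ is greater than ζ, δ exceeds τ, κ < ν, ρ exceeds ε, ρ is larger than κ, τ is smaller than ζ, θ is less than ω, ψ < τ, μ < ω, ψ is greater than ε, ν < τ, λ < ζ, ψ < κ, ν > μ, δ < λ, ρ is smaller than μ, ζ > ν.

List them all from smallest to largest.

The consecutive links are each given: ε < ψ; ψ < κ; κ < ρ; ρ < μ; μ < ν; ν < τ; τ < δ; δ < λ; λ < ζ; ζ < θ; θ < ω.

ε < ψ < κ < ρ < μ < ν < τ < δ < λ < ζ < θ < ω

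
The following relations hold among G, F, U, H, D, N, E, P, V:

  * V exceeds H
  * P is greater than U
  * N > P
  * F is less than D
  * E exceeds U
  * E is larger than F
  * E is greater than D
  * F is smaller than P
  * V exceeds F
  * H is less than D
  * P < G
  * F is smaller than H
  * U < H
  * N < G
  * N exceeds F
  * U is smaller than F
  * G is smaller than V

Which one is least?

U

Chaining upward from U: directly above it, F, H, P, E; then D, N, G, V.
That covers every other element, and nothing is given below U, so U is the least.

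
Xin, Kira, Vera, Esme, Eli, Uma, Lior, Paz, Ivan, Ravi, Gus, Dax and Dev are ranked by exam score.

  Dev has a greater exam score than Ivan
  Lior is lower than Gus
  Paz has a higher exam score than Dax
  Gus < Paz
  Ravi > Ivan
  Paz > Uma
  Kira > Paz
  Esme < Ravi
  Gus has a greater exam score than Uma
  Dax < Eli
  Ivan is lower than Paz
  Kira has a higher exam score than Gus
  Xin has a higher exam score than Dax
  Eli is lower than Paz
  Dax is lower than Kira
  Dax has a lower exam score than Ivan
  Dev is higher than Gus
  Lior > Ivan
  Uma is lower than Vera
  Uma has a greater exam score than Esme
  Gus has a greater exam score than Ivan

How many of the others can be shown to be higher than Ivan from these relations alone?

6

Directly above Ivan: Lior, Gus, Dev, Ravi, Paz.
One step further: Kira (6 so far).
No other element is forced above Ivan by the given relations, so the count is 6.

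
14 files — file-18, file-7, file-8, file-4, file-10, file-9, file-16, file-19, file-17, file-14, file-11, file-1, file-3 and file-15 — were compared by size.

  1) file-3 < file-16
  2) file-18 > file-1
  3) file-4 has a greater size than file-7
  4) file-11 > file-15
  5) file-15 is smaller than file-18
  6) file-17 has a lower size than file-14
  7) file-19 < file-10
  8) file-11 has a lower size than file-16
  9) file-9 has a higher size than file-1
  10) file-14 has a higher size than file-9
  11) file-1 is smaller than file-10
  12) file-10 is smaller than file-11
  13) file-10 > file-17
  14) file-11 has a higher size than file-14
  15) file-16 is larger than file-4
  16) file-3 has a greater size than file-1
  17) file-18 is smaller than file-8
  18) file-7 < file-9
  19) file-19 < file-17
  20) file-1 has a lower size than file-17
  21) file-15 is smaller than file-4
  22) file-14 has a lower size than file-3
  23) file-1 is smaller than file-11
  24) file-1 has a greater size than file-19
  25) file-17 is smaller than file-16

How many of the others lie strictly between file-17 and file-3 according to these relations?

1

Chaining upward from file-17 reaches: file-10, file-14, file-11, file-16.
Chaining downward from file-3 reaches: file-7, file-19, file-1, file-9, file-14.
Strictly between file-17 and file-3 are those in both lists: file-14 — 1 element.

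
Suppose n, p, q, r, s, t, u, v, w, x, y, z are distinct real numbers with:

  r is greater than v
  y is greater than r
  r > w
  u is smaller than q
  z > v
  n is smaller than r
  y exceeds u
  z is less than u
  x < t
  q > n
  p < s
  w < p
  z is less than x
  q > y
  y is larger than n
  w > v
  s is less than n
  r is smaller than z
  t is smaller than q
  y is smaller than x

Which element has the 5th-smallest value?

Chaining the given pairs: v < w < p < s < n < r < z < u < y < x < t < q.
Counting 5 from the smallest end gives n.

n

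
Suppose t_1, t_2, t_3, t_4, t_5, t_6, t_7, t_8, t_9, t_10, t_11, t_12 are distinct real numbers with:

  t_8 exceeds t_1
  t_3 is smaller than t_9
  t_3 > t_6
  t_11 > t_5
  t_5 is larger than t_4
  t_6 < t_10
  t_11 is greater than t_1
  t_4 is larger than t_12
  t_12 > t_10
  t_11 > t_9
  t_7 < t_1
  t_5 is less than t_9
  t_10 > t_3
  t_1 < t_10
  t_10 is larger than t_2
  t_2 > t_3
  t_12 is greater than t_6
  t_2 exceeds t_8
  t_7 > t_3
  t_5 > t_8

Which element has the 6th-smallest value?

t_2

The consecutive relations fix a unique order: t_6 < t_3 < t_7 < t_1 < t_8 < t_2 < t_10 < t_12 < t_4 < t_5 < t_9 < t_11.
Counting 6 from the smallest end gives t_2.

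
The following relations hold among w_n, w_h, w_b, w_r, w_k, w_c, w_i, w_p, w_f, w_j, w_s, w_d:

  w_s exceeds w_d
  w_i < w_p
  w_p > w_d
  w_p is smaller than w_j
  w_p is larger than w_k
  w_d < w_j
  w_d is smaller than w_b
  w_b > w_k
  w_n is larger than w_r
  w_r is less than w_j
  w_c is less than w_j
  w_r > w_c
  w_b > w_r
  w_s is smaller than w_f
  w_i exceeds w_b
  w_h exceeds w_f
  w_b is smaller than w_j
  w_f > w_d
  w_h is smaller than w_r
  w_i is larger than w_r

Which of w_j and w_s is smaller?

w_s < w_f < w_h < w_r < w_b < w_i < w_p < w_j, by transitivity through w_f, w_h, w_r, w_b, w_i, w_p.
So w_s < w_j; w_s is the smaller of the two.

w_s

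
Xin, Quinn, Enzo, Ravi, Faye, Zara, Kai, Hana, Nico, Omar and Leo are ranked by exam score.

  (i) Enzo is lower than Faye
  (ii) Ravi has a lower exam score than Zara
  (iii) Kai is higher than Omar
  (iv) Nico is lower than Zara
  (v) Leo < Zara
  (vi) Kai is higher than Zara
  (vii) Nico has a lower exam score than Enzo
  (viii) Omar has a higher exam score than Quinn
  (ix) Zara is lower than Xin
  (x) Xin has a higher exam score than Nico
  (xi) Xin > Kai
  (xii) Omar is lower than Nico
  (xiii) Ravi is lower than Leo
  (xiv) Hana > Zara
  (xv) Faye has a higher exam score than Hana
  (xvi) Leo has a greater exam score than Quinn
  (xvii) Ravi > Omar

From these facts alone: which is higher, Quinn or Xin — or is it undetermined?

Xin

Link the given pairs in sequence: Quinn < Omar; Omar < Ravi; Ravi < Zara; Zara < Kai; Kai < Xin.
Chaining these gives Quinn < Omar < Ravi < Zara < Kai < Xin.
So Xin is higher.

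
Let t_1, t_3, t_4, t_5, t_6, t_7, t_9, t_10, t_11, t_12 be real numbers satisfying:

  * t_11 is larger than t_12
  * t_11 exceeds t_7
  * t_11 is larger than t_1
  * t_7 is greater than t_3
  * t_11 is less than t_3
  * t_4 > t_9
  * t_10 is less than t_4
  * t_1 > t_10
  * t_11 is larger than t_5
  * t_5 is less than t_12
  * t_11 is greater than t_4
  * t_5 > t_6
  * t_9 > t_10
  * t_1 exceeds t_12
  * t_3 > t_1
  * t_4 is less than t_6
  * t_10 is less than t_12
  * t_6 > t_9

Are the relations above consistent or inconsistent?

inconsistent

We have t_7 < t_11 stated directly, yet also t_11 < t_3 < t_7 by chaining the others — so t_11 < t_7. Contradiction.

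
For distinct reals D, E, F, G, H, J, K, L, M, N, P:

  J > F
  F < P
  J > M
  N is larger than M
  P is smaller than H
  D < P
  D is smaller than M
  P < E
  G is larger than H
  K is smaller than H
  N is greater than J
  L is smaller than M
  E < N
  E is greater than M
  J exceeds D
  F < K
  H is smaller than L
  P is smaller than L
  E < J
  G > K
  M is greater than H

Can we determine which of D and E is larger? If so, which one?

E

The relevant relations are D < P; P < H; H < L; L < M; M < E.
Together: D < P < H < L < M < E.
So E is larger.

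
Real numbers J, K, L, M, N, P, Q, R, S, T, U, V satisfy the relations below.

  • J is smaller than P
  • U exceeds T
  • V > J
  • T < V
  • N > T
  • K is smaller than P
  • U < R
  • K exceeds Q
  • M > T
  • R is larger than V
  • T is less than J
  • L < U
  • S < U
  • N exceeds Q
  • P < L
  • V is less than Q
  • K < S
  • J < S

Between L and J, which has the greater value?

L

J < V and V < Q give J < Q.
Then Q < K extends the chain to K.
Then K < P extends the chain to P.
With P < L: J < V < Q < K < P < L.
So J < L; L is the larger of the two.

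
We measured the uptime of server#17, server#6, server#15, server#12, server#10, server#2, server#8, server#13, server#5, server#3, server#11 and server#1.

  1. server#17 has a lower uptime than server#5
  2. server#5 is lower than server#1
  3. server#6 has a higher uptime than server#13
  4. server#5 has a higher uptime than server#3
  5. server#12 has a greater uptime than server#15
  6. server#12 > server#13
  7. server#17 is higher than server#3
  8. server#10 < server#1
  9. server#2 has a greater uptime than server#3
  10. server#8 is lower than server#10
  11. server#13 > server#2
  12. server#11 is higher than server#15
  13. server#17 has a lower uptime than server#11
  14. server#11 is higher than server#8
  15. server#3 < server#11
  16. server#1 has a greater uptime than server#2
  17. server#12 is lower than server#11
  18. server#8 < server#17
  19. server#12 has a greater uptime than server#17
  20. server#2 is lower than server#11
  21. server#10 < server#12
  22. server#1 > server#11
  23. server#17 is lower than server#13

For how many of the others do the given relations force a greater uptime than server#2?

5

The elements the relations force above server#2 are server#13, server#6, server#12, server#11, server#1 — no chain reaches any other.
That is 5.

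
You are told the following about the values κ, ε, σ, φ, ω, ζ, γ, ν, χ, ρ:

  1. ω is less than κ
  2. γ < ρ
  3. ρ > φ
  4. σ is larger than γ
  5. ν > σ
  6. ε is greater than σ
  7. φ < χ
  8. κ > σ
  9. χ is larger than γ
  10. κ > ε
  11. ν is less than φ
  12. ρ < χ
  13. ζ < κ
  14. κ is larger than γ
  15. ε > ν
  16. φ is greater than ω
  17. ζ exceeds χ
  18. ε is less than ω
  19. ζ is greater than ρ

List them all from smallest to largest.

γ < σ < ν < ε < ω < φ < ρ < χ < ζ < κ

Each adjacent pair is fixed by a given relation: γ < σ; σ < ν; ν < ε; ε < ω; ω < φ; φ < ρ; ρ < χ; χ < ζ; ζ < κ. Chaining them end to end gives the full order.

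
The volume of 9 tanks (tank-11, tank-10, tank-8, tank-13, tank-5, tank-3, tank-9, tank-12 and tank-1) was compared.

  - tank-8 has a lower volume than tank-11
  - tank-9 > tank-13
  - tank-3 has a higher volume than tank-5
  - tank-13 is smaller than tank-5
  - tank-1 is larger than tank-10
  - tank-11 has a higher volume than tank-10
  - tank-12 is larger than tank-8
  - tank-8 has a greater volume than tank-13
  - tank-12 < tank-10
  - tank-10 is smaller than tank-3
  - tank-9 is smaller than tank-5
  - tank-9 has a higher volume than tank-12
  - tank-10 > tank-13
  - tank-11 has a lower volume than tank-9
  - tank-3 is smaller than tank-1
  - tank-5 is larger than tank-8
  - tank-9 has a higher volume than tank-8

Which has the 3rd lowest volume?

The consecutive relations fix a unique order: tank-13 < tank-8 < tank-12 < tank-10 < tank-11 < tank-9 < tank-5 < tank-3 < tank-1.
The 3rd smallest is tank-12.

tank-12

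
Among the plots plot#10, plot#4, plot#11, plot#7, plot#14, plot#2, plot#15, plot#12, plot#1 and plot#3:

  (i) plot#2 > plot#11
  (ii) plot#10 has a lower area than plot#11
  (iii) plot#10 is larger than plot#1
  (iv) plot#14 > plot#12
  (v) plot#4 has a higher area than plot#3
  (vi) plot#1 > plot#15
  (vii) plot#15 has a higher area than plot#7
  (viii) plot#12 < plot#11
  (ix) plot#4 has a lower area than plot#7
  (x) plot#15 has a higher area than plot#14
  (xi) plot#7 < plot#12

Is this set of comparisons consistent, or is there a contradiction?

consistent

Every relation is compatible with plot#3 < plot#4 < plot#7 < plot#12 < plot#14 < plot#15 < plot#1 < plot#10 < plot#11 < plot#2; the set is consistent.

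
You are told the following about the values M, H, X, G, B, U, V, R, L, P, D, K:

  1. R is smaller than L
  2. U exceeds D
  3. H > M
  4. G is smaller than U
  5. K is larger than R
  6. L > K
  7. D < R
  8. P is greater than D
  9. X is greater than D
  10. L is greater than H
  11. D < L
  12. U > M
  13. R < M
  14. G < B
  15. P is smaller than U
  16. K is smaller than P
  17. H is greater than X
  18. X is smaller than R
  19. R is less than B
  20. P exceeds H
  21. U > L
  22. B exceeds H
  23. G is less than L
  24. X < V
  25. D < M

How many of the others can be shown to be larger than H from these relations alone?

The elements the relations force above H are L, P, U, B — no chain reaches any other.
That is 4.

4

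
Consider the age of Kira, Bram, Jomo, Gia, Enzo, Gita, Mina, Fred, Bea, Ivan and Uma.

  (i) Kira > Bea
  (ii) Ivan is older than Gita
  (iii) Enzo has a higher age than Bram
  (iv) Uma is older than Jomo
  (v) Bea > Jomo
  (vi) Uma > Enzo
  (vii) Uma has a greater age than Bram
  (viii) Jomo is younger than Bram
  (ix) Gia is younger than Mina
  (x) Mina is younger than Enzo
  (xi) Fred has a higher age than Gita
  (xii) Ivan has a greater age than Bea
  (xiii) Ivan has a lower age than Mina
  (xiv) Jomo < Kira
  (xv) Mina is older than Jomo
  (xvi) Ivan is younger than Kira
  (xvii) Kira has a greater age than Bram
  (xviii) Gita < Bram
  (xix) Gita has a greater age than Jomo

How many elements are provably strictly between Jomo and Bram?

Chaining upward from Jomo reaches: Bea, Gita, Ivan, Mina, Kira, Enzo, Uma, Fred.
Chaining downward from Bram reaches: Gita.
Strictly between Jomo and Bram are those in both lists: Gita — 1 element.

1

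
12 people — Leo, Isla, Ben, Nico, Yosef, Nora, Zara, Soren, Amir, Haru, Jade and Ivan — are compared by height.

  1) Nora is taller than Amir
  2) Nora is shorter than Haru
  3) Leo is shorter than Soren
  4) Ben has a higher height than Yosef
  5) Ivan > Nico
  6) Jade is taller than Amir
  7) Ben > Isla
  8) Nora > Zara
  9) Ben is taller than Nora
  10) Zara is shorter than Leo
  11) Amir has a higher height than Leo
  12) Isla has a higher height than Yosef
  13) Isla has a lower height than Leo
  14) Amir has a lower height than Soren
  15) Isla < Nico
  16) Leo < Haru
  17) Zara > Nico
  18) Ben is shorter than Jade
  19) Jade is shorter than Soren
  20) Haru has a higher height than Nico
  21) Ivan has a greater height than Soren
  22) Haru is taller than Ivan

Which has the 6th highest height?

Chaining the given pairs: Yosef < Isla < Nico < Zara < Leo < Amir < Nora < Ben < Jade < Soren < Ivan < Haru.
The 6th largest is Nora.

Nora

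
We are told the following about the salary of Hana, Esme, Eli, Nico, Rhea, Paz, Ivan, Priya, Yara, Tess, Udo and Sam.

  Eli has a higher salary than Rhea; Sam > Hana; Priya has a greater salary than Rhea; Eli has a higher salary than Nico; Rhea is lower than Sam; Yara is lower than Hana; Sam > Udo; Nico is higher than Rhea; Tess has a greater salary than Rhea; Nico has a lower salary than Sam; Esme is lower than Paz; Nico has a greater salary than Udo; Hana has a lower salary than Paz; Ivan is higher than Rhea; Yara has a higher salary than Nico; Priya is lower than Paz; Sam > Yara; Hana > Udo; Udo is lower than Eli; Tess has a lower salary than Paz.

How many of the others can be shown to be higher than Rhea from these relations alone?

9

The elements the relations force above Rhea are Ivan, Tess, Nico, Yara, Priya, Hana, Sam, Paz, Eli — no chain reaches any other.
That is 9.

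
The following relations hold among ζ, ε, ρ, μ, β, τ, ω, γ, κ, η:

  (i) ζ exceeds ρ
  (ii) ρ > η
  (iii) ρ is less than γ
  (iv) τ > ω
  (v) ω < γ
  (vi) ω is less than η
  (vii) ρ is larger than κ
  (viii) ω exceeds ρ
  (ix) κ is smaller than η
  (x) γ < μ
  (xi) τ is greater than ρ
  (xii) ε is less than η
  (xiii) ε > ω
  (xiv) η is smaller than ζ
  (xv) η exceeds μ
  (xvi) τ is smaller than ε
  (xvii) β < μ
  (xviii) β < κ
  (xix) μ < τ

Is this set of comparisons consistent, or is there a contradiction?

Chaining the given relations yields ρ < ω < γ < μ < τ < ε < η, so ρ < η. But one relation states η < ρ. These cannot both hold.

inconsistent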